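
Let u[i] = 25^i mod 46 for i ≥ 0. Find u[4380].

27

Computing terms: u[0] = 1; u[1] = 25; u[2] = 27; u[3] = 31; u[4] = 39; u[5] = 9; u[6] = 41; u[7] = 13; u[8] = 3; u[9] = 29; u[10] = 35; u[11] = 1.
Since u[11] = u[0] = 1, the sequence is periodic with period 11.
So u[4380] = u[0 + ((4380-0) mod 11)] = u[2] = 27.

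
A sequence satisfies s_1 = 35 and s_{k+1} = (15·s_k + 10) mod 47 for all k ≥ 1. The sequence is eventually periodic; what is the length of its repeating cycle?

46

s_1 = 35,  s_2 = 18,  s_3 = 45,  s_4 = 27,  s_5 = 39,  s_6 = 31,  s_7 = 5,  s_8 = 38,  s_9 = 16,  s_{10} = 15,  s_{11} = 0,  s_{12} = 10,  s_{13} = 19,  s_{14} = 13,  s_{15} = 17,  s_{16} = 30,  s_{17} = 37,  s_{18} = 1,  s_{19} = 25,  s_{20} = 9,  s_{21} = 4,  s_{22} = 23,  s_{23} = 26,  s_{24} = 24,  s_{25} = 41,  s_{26} = 14,  s_{27} = 32,  s_{28} = 20,  s_{29} = 28,  s_{30} = 7,  s_{31} = 21,  s_{32} = 43,  s_{33} = 44,  s_{34} = 12,  s_{35} = 2,  s_{36} = 40,  s_{37} = 46,  s_{38} = 42,  s_{39} = 29,  s_{40} = 22,  s_{41} = 11,  s_{42} = 34,  s_{43} = 3,  s_{44} = 8,  s_{45} = 36,  s_{46} = 33,  s_{47} = 35.
The sequence repeats with period 46.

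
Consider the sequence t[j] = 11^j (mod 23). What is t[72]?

9

Listing terms: t[1] = 11; t[2] = 6; t[3] = 20; t[4] = 13; t[5] = 5; t[6] = 9; t[7] = 7; t[8] = 8; t[9] = 19; t[10] = 2; t[11] = 22; t[12] = 12; t[13] = 17; t[14] = 3; t[15] = 10; t[16] = 18; t[17] = 14; t[18] = 16; t[19] = 15; t[20] = 4; t[21] = 21; t[22] = 1; t[23] = 11.
Since t[23] = t[1] = 11, the sequence is periodic with period 22.
So t[72] = t[1 + ((72-1) mod 22)] = t[6] = 9.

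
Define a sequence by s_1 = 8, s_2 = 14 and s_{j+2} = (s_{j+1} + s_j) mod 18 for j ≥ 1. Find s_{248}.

12

Listing terms: s_1 = 8; s_2 = 14; s_3 = 4; s_4 = 0; s_5 = 4; s_6 = 4; s_7 = 8; s_8 = 12; s_9 = 2; s_{10} = 14; s_{11} = 16; s_{12} = 12; s_{13} = 10; s_{14} = 4; s_{15} = 14; s_{16} = 0; s_{17} = 14; s_{18} = 14; s_{19} = 10; s_{20} = 6; s_{21} = 16; s_{22} = 4; s_{23} = 2; s_{24} = 6; s_{25} = 8; s_{26} = 14.
Since (s_{25}, s_{26}) = (s_1, s_2) = (8, 14) (two consecutive terms determine the rest), the sequence is periodic with period 24.
(248 - 1) mod 24 = 7, so s_{248} = s_8 = 12.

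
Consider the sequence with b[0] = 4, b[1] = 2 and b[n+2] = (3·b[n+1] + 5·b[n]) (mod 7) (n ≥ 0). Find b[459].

Listing terms: b[0] = 4,  b[1] = 2,  b[2] = 5,  b[3] = 4,  b[4] = 2.
Since (b[3], b[4]) = (b[0], b[1]) = (4, 2) (two consecutive terms determine the rest), the sequence is periodic with period 3.
(459 - 0) mod 3 = 0, so b[459] = b[0] = 4.

4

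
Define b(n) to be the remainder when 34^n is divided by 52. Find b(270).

b(1) = 34; b(2) = 12; b(3) = 44; b(4) = 40; b(5) = 8; b(6) = 12.
Since b(6) = b(2) = 12, the sequence is eventually periodic: after a pre-period of length 1 it cycles with period 4.
For n ≥ 2, b(n) depends only on (n - 2) mod 4. (270 - 2) mod 4 = 0, so b(270) = b(2) = 12.

12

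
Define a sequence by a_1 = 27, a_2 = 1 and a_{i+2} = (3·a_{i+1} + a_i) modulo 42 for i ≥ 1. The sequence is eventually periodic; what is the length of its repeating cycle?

48

We have a_1 = 27, a_2 = 1, a_3 = 30, a_4 = 7, a_5 = 9, a_6 = 34, a_7 = 27, a_8 = 31, a_9 = 36, a_{10} = 13, a_{11} = 33, a_{12} = 28, a_{13} = 33, a_{14} = 1, a_{15} = 36, a_{16} = 25, a_{17} = 27, a_{18} = 22, a_{19} = 9, a_{20} = 7, a_{21} = 30, a_{22} = 13, a_{23} = 27, a_{24} = 10, a_{25} = 15, a_{26} = 13, a_{27} = 12, a_{28} = 7, a_{29} = 33, a_{30} = 22, a_{31} = 15, a_{32} = 25, a_{33} = 6, a_{34} = 1, a_{35} = 9, a_{36} = 28, a_{37} = 9, a_{38} = 13, a_{39} = 6, a_{40} = 31, a_{41} = 15, a_{42} = 34, a_{43} = 33, a_{44} = 7, a_{45} = 12, a_{46} = 1, a_{47} = 15, a_{48} = 4, a_{49} = 27, a_{50} = 1.
Since (a_{49}, a_{50}) = (a_1, a_2) = (27, 1) (two consecutive terms determine the rest), the sequence is periodic with period 48.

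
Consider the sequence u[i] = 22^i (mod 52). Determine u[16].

48

Listing terms: u[1] = 22,  u[2] = 16,  u[3] = 40,  u[4] = 48,  u[5] = 16.
Since u[5] = u[2] = 16, the sequence is eventually periodic: after a pre-period of length 1 it cycles with period 3.
For i ≥ 2, u[i] depends only on (i - 2) mod 3. (16 - 2) mod 3 = 2, so u[16] = u[4] = 48.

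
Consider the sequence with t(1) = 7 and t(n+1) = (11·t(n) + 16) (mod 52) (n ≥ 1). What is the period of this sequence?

12

t(1) = 7,  t(2) = 41,  t(3) = 51,  t(4) = 5,  t(5) = 19,  t(6) = 17,  t(7) = 47,  t(8) = 13,  t(9) = 3,  t(10) = 49,  t(11) = 35,  t(12) = 37,  t(13) = 7.
Since t(13) = t(1) = 7, the sequence is periodic with period 12.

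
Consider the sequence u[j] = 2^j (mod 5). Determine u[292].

We have u[1] = 2, u[2] = 4, u[3] = 3, u[4] = 1, u[5] = 2.
The sequence repeats with period 4.
So u[292] = u[1 + ((292-1) mod 4)] = u[4] = 1.

1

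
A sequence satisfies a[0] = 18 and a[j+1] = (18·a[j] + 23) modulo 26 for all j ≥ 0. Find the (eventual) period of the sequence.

4

a[0] = 18, a[1] = 9, a[2] = 3, a[3] = 25, a[4] = 5, a[5] = 9.
Since a[5] = a[1] = 9, the sequence is eventually periodic: after a pre-period of length 1 it cycles with period 4.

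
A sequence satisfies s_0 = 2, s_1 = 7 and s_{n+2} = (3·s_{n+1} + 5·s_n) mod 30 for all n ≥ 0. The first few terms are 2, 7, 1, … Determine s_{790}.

1

We have s_0 = 2, s_1 = 7, s_2 = 1, s_3 = 8, s_4 = 29, s_5 = 7, s_6 = 16, s_7 = 23, s_8 = 29, s_9 = 22, s_{10} = 1, s_{11} = 23, s_{12} = 14, s_{13} = 7, s_{14} = 1.
Since (s_{13}, s_{14}) = (s_1, s_2) = (7, 1) (two consecutive terms determine the rest), the sequence is eventually periodic: after a pre-period of length 1 it cycles with period 12.
For n ≥ 1, s_n depends only on (n - 1) mod 12. (790 - 1) mod 12 = 9, so s_{790} = s_{10} = 1.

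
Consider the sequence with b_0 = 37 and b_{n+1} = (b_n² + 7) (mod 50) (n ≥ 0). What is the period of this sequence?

We have b_0 = 37,  b_1 = 26,  b_2 = 33,  b_3 = 46,  b_4 = 23,  b_5 = 36,  b_6 = 3,  b_7 = 16,  b_8 = 13,  b_9 = 26.
Since b_9 = b_1 = 26, the sequence is eventually periodic: after a pre-period of length 1 it cycles with period 8.

8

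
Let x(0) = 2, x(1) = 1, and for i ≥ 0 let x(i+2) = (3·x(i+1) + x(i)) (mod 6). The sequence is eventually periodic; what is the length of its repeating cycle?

We have x(0) = 2, x(1) = 1, x(2) = 5, x(3) = 4, x(4) = 5, x(5) = 1, x(6) = 2, x(7) = 1.
Since (x(6), x(7)) = (x(0), x(1)) = (2, 1) (two consecutive terms determine the rest), the sequence is periodic with period 6.

6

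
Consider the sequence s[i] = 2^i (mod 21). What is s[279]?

We have s[0] = 1, s[1] = 2, s[2] = 4, s[3] = 8, s[4] = 16, s[5] = 11, s[6] = 1.
The sequence repeats with period 6.
(279 - 0) mod 6 = 3, so s[279] = s[3] = 8.

8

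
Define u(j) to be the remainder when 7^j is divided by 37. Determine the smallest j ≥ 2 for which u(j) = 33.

4

u(1) = 7,  u(2) = 12,  u(3) = 10,  u(4) = 33,  u(5) = 9,  u(6) = 26,  u(7) = 34,  u(8) = 16,  u(9) = 1,  u(10) = 7.
Since u(10) = u(1) = 7, the sequence is periodic with period 9.
The value 33 first appears (with j ≥ 2) at u(4).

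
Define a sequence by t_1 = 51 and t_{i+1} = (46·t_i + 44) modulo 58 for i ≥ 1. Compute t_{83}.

16

Listing terms: t_1 = 51,  t_2 = 12,  t_3 = 16,  t_4 = 26,  t_5 = 22,  t_6 = 12.
Since t_6 = t_2 = 12, the sequence is eventually periodic: after a pre-period of length 1 it cycles with period 4.
For i ≥ 2, t_i depends only on (i - 2) mod 4. (83 - 2) mod 4 = 1, so t_{83} = t_3 = 16.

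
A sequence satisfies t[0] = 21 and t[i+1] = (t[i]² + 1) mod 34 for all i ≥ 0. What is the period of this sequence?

Listing terms: t[0] = 21, t[1] = 0, t[2] = 1, t[3] = 2, t[4] = 5, t[5] = 26, t[6] = 31, t[7] = 10, t[8] = 33, t[9] = 2.
Since t[9] = t[3] = 2, the sequence is eventually periodic: after a pre-period of length 3 it cycles with period 6.

6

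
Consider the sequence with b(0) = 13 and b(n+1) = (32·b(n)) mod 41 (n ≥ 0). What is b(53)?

Computing terms: b(0) = 13,  b(1) = 6,  b(2) = 28,  b(3) = 35,  b(4) = 13.
The sequence repeats with period 4.
(53 - 0) mod 4 = 1, so b(53) = b(1) = 6.

6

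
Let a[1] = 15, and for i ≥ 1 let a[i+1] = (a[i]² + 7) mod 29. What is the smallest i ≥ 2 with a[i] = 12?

Computing terms: a[1] = 15,  a[2] = 0,  a[3] = 7,  a[4] = 27,  a[5] = 11,  a[6] = 12,  a[7] = 6,  a[8] = 14,  a[9] = 0.
Since a[9] = a[2] = 0, the sequence is eventually periodic: after a pre-period of length 1 it cycles with period 7.
The value 12 first appears (with i ≥ 2) at a[6].

6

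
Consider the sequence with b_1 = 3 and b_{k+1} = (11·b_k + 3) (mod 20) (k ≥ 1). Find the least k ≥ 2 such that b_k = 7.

b_1 = 3,  b_2 = 16,  b_3 = 19,  b_4 = 12,  b_5 = 15,  b_6 = 8,  b_7 = 11,  b_8 = 4,  b_9 = 7,  b_{10} = 0,  b_{11} = 3.
The sequence repeats with period 10.
The value 7 first appears (with k ≥ 2) at b_9.

9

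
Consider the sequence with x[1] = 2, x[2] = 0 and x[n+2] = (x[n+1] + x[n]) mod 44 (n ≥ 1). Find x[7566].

Computing terms: x[1] = 2, x[2] = 0, x[3] = 2, x[4] = 2, x[5] = 4, x[6] = 6, x[7] = 10, x[8] = 16, x[9] = 26, x[10] = 42, x[11] = 24, x[12] = 22, x[13] = 2, x[14] = 24, x[15] = 26, x[16] = 6, x[17] = 32, x[18] = 38, x[19] = 26, x[20] = 20, x[21] = 2, x[22] = 22, x[23] = 24, x[24] = 2, x[25] = 26, x[26] = 28, x[27] = 10, x[28] = 38, x[29] = 4, x[30] = 42, x[31] = 2, x[32] = 0.
Since (x[31], x[32]) = (x[1], x[2]) = (2, 0) (two consecutive terms determine the rest), the sequence is periodic with period 30.
(7566 - 1) mod 30 = 5, so x[7566] = x[6] = 6.

6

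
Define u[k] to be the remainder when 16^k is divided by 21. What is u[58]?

u[0] = 1; u[1] = 16; u[2] = 4; u[3] = 1.
Since u[3] = u[0] = 1, the sequence is periodic with period 3.
(58 - 0) mod 3 = 1, so u[58] = u[1] = 16.

16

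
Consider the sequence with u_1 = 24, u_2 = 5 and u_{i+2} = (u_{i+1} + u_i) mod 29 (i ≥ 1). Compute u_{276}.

7

Computing terms: u_1 = 24,  u_2 = 5,  u_3 = 0,  u_4 = 5,  u_5 = 5,  u_6 = 10,  u_7 = 15,  u_8 = 25,  u_9 = 11,  u_{10} = 7,  u_{11} = 18,  u_{12} = 25,  u_{13} = 14,  u_{14} = 10,  u_{15} = 24,  u_{16} = 5.
Since (u_{15}, u_{16}) = (u_1, u_2) = (24, 5) (two consecutive terms determine the rest), the sequence is periodic with period 14.
So u_{276} = u_{1 + ((276-1) mod 14)} = u_{10} = 7.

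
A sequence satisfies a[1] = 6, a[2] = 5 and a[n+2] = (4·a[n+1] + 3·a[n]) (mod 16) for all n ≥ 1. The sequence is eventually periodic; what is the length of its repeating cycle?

We have a[1] = 6, a[2] = 5, a[3] = 6, a[4] = 7, a[5] = 14, a[6] = 13, a[7] = 14, a[8] = 15, a[9] = 6, a[10] = 5.
The sequence repeats with period 8.

8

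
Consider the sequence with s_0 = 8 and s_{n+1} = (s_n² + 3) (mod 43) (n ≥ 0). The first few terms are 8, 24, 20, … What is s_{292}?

Listing terms: s_0 = 8,  s_1 = 24,  s_2 = 20,  s_3 = 16,  s_4 = 1,  s_5 = 4,  s_6 = 19,  s_7 = 20.
Since s_7 = s_2 = 20, the sequence is eventually periodic: after a pre-period of length 2 it cycles with period 5.
For n ≥ 2, s_n depends only on (n - 2) mod 5. (292 - 2) mod 5 = 0, so s_{292} = s_2 = 20.

20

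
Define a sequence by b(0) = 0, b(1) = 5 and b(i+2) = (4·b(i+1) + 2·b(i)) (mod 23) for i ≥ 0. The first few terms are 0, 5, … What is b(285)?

14

b(0) = 0; b(1) = 5; b(2) = 20; b(3) = 21; b(4) = 9; b(5) = 9; b(6) = 8; b(7) = 4; b(8) = 9; b(9) = 21; b(10) = 10; b(11) = 13; b(12) = 3; b(13) = 15; b(14) = 20; b(15) = 18; b(16) = 20; b(17) = 1; b(18) = 21; b(19) = 17; b(20) = 18; b(21) = 14; b(22) = 0; b(23) = 5.
Since (b(22), b(23)) = (b(0), b(1)) = (0, 5) (two consecutive terms determine the rest), the sequence is periodic with period 22.
(285 - 0) mod 22 = 21, so b(285) = b(21) = 14.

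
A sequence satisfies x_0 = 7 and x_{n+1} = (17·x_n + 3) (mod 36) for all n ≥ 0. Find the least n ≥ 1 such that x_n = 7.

We have x_0 = 7; x_1 = 14; x_2 = 25; x_3 = 32; x_4 = 7.
Since x_4 = x_0 = 7, the sequence is periodic with period 4.
The value 7 next appears (with n ≥ 1) at x_4.

4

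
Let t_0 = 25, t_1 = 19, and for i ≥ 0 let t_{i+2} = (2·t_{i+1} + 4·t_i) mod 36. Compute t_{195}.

28

Listing terms: t_0 = 25,  t_1 = 19,  t_2 = 30,  t_3 = 28,  t_4 = 32,  t_5 = 32,  t_6 = 12,  t_7 = 8,  t_8 = 28,  t_9 = 16,  t_{10} = 0,  t_{11} = 28,  t_{12} = 20,  t_{13} = 8,  t_{14} = 24,  t_{15} = 8,  t_{16} = 4,  t_{17} = 4,  t_{18} = 24,  t_{19} = 28,  t_{20} = 8,  t_{21} = 20,  t_{22} = 0,  t_{23} = 8,  t_{24} = 16,  t_{25} = 28,  t_{26} = 12,  t_{27} = 28,  t_{28} = 32.
Since (t_{27}, t_{28}) = (t_3, t_4) = (28, 32) (two consecutive terms determine the rest), the sequence is eventually periodic: after a pre-period of length 3 it cycles with period 24.
For i ≥ 3, t_i depends only on (i - 3) mod 24. (195 - 3) mod 24 = 0, so t_{195} = t_3 = 28.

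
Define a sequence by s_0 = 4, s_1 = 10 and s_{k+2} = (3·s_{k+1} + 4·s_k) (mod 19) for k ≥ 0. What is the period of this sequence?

Listing terms: s_0 = 4; s_1 = 10; s_2 = 8; s_3 = 7; s_4 = 15; s_5 = 16; s_6 = 13; s_7 = 8; s_8 = 0; s_9 = 13; s_{10} = 1; s_{11} = 17; s_{12} = 17; s_{13} = 5; s_{14} = 7; s_{15} = 3; s_{16} = 18; s_{17} = 9; s_{18} = 4; s_{19} = 10.
The sequence repeats with period 18.

18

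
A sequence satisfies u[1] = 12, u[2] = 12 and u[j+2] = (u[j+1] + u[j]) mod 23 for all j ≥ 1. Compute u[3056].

Computing terms: u[1] = 12,  u[2] = 12,  u[3] = 1,  u[4] = 13,  u[5] = 14,  u[6] = 4,  u[7] = 18,  u[8] = 22,  u[9] = 17,  u[10] = 16,  u[11] = 10,  u[12] = 3,  u[13] = 13,  u[14] = 16,  u[15] = 6,  u[16] = 22,  u[17] = 5,  u[18] = 4,  u[19] = 9,  u[20] = 13,  u[21] = 22,  u[22] = 12,  u[23] = 11,  u[24] = 0,  u[25] = 11,  u[26] = 11,  u[27] = 22,  u[28] = 10,  u[29] = 9,  u[30] = 19,  u[31] = 5,  u[32] = 1,  u[33] = 6,  u[34] = 7,  u[35] = 13,  u[36] = 20,  u[37] = 10,  u[38] = 7,  u[39] = 17,  u[40] = 1,  u[41] = 18,  u[42] = 19,  u[43] = 14,  u[44] = 10,  u[45] = 1,  u[46] = 11,  u[47] = 12,  u[48] = 0,  u[49] = 12,  u[50] = 12.
Since (u[49], u[50]) = (u[1], u[2]) = (12, 12) (two consecutive terms determine the rest), the sequence is periodic with period 48.
So u[3056] = u[1 + ((3056-1) mod 48)] = u[32] = 1.

1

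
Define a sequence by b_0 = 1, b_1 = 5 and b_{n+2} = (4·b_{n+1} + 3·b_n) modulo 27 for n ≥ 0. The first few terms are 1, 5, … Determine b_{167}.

14

b_0 = 1; b_1 = 5; b_2 = 23; b_3 = 26; b_4 = 11; b_5 = 14; b_6 = 8; b_7 = 20; b_8 = 23; b_9 = 17; b_{10} = 2; b_{11} = 5; b_{12} = 26; b_{13} = 11.
Since (b_{12}, b_{13}) = (b_3, b_4) = (26, 11) (two consecutive terms determine the rest), the sequence is eventually periodic: after a pre-period of length 3 it cycles with period 9.
For n ≥ 3, b_n depends only on (n - 3) mod 9. (167 - 3) mod 9 = 2, so b_{167} = b_5 = 14.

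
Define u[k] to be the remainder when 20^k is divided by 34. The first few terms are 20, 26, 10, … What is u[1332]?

Computing terms: u[1] = 20; u[2] = 26; u[3] = 10; u[4] = 30; u[5] = 22; u[6] = 32; u[7] = 28; u[8] = 16; u[9] = 14; u[10] = 8; u[11] = 24; u[12] = 4; u[13] = 12; u[14] = 2; u[15] = 6; u[16] = 18; u[17] = 20.
The sequence repeats with period 16.
So u[1332] = u[1 + ((1332-1) mod 16)] = u[4] = 30.

30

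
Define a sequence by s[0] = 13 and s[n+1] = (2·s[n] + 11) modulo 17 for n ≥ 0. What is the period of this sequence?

8

Computing terms: s[0] = 13; s[1] = 3; s[2] = 0; s[3] = 11; s[4] = 16; s[5] = 9; s[6] = 12; s[7] = 1; s[8] = 13.
The sequence repeats with period 8.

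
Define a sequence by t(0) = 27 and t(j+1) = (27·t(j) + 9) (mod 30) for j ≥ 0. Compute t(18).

Computing terms: t(0) = 27; t(1) = 18; t(2) = 15; t(3) = 24; t(4) = 27.
Since t(4) = t(0) = 27, the sequence is periodic with period 4.
So t(18) = t(0 + ((18-0) mod 4)) = t(2) = 15.

15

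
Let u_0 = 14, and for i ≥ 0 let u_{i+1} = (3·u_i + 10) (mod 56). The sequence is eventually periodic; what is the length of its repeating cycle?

Listing terms: u_0 = 14, u_1 = 52, u_2 = 54, u_3 = 4, u_4 = 22, u_5 = 20, u_6 = 14.
Since u_6 = u_0 = 14, the sequence is periodic with period 6.

6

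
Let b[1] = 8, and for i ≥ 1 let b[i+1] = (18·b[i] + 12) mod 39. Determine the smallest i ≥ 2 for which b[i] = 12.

Computing terms: b[1] = 8, b[2] = 0, b[3] = 12, b[4] = 33, b[5] = 21, b[6] = 0.
Since b[6] = b[2] = 0, the sequence is eventually periodic: after a pre-period of length 1 it cycles with period 4.
The value 12 first appears (with i ≥ 2) at b[3].

3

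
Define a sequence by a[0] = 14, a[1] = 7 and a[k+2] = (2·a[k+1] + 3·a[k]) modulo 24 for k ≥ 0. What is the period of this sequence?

a[0] = 14, a[1] = 7, a[2] = 8, a[3] = 13, a[4] = 2, a[5] = 19, a[6] = 20, a[7] = 1, a[8] = 14, a[9] = 7.
The sequence repeats with period 8.

8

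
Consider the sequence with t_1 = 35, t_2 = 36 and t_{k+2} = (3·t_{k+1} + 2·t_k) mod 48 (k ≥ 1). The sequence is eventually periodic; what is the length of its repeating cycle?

Listing terms: t_1 = 35; t_2 = 36; t_3 = 34; t_4 = 30; t_5 = 14; t_6 = 6; t_7 = 46; t_8 = 6; t_9 = 14; t_{10} = 6.
Since (t_9, t_{10}) = (t_5, t_6) = (14, 6) (two consecutive terms determine the rest), the sequence is eventually periodic: after a pre-period of length 4 it cycles with period 4.

4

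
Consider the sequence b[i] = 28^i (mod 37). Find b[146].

7

We have b[1] = 28; b[2] = 7; b[3] = 11; b[4] = 12; b[5] = 3; b[6] = 10; b[7] = 21; b[8] = 33; b[9] = 36; b[10] = 9; b[11] = 30; b[12] = 26; b[13] = 25; b[14] = 34; b[15] = 27; b[16] = 16; b[17] = 4; b[18] = 1; b[19] = 28.
The sequence repeats with period 18.
So b[146] = b[1 + ((146-1) mod 18)] = b[2] = 7.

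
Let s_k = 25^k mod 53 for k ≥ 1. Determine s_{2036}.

13

Listing terms: s_1 = 25,  s_2 = 42,  s_3 = 43,  s_4 = 15,  s_5 = 4,  s_6 = 47,  s_7 = 9,  s_8 = 13,  s_9 = 7,  s_{10} = 16,  s_{11} = 29,  s_{12} = 36,  s_{13} = 52,  s_{14} = 28,  s_{15} = 11,  s_{16} = 10,  s_{17} = 38,  s_{18} = 49,  s_{19} = 6,  s_{20} = 44,  s_{21} = 40,  s_{22} = 46,  s_{23} = 37,  s_{24} = 24,  s_{25} = 17,  s_{26} = 1,  s_{27} = 25.
The sequence repeats with period 26.
(2036 - 1) mod 26 = 7, so s_{2036} = s_8 = 13.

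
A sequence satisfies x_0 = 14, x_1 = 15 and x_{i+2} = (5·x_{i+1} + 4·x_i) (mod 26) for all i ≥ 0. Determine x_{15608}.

We have x_0 = 14,  x_1 = 15,  x_2 = 1,  x_3 = 13,  x_4 = 17,  x_5 = 7,  x_6 = 25,  x_7 = 23,  x_8 = 7,  x_9 = 23,  x_{10} = 13,  x_{11} = 1,  x_{12} = 5,  x_{13} = 3,  x_{14} = 9,  x_{15} = 5,  x_{16} = 9,  x_{17} = 13,  x_{18} = 23,  x_{19} = 11,  x_{20} = 17,  x_{21} = 25,  x_{22} = 11,  x_{23} = 25,  x_{24} = 13,  x_{25} = 9,  x_{26} = 19,  x_{27} = 1,  x_{28} = 3,  x_{29} = 19,  x_{30} = 3,  x_{31} = 13,  x_{32} = 25,  x_{33} = 21,  x_{34} = 23,  x_{35} = 17,  x_{36} = 21,  x_{37} = 17,  x_{38} = 13,  x_{39} = 3,  x_{40} = 15,  x_{41} = 9,  x_{42} = 1,  x_{43} = 15,  x_{44} = 1.
Since (x_{43}, x_{44}) = (x_1, x_2) = (15, 1) (two consecutive terms determine the rest), the sequence is eventually periodic: after a pre-period of length 1 it cycles with period 42.
For i ≥ 1, x_i depends only on (i - 1) mod 42. (15608 - 1) mod 42 = 25, so x_{15608} = x_{26} = 19.

19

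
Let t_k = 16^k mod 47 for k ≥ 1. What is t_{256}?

Listing terms: t_1 = 16, t_2 = 21, t_3 = 7, t_4 = 18, t_5 = 6, t_6 = 2, t_7 = 32, t_8 = 42, t_9 = 14, t_{10} = 36, t_{11} = 12, t_{12} = 4, t_{13} = 17, t_{14} = 37, t_{15} = 28, t_{16} = 25, t_{17} = 24, t_{18} = 8, t_{19} = 34, t_{20} = 27, t_{21} = 9, t_{22} = 3, t_{23} = 1, t_{24} = 16.
The sequence repeats with period 23.
So t_{256} = t_{1 + ((256-1) mod 23)} = t_3 = 7.

7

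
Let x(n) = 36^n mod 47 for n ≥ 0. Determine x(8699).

Listing terms: x(0) = 1, x(1) = 36, x(2) = 27, x(3) = 32, x(4) = 24, x(5) = 18, x(6) = 37, x(7) = 16, x(8) = 12, x(9) = 9, x(10) = 42, x(11) = 8, x(12) = 6, x(13) = 28, x(14) = 21, x(15) = 4, x(16) = 3, x(17) = 14, x(18) = 34, x(19) = 2, x(20) = 25, x(21) = 7, x(22) = 17, x(23) = 1.
The sequence repeats with period 23.
So x(8699) = x(0 + ((8699-0) mod 23)) = x(5) = 18.

18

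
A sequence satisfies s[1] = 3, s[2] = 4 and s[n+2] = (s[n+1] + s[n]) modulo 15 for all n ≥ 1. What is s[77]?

3

Computing terms: s[1] = 3,  s[2] = 4,  s[3] = 7,  s[4] = 11,  s[5] = 3,  s[6] = 14,  s[7] = 2,  s[8] = 1,  s[9] = 3,  s[10] = 4.
Since (s[9], s[10]) = (s[1], s[2]) = (3, 4) (two consecutive terms determine the rest), the sequence is periodic with period 8.
So s[77] = s[1 + ((77-1) mod 8)] = s[5] = 3.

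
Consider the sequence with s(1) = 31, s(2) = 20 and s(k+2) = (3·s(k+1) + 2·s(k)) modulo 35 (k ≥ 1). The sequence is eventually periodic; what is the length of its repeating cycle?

Computing terms: s(1) = 31; s(2) = 20; s(3) = 17; s(4) = 21; s(5) = 27; s(6) = 18; s(7) = 3; s(8) = 10; s(9) = 1; s(10) = 23; s(11) = 1; s(12) = 14; s(13) = 9; s(14) = 20; s(15) = 8; s(16) = 29; s(17) = 33; s(18) = 17; s(19) = 12; s(20) = 0; s(21) = 24; s(22) = 2; s(23) = 19; s(24) = 26; s(25) = 11; s(26) = 15; s(27) = 32; s(28) = 21; s(29) = 22; s(30) = 3; s(31) = 18; s(32) = 25; s(33) = 6; s(34) = 33; s(35) = 6; s(36) = 14; s(37) = 19; s(38) = 15; s(39) = 13; s(40) = 34; s(41) = 23; s(42) = 32; s(43) = 2; s(44) = 0; s(45) = 4; s(46) = 12; s(47) = 9; s(48) = 16; s(49) = 31; s(50) = 20.
Since (s(49), s(50)) = (s(1), s(2)) = (31, 20) (two consecutive terms determine the rest), the sequence is periodic with period 48.

48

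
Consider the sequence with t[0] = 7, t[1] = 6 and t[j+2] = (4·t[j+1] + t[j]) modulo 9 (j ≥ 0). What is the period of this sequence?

8

t[0] = 7, t[1] = 6, t[2] = 4, t[3] = 4, t[4] = 2, t[5] = 3, t[6] = 5, t[7] = 5, t[8] = 7, t[9] = 6.
The sequence repeats with period 8.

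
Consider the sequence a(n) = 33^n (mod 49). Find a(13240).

We have a(0) = 1,  a(1) = 33,  a(2) = 11,  a(3) = 20,  a(4) = 23,  a(5) = 24,  a(6) = 8,  a(7) = 19,  a(8) = 39,  a(9) = 13,  a(10) = 37,  a(11) = 45,  a(12) = 15,  a(13) = 5,  a(14) = 18,  a(15) = 6,  a(16) = 2,  a(17) = 17,  a(18) = 22,  a(19) = 40,  a(20) = 46,  a(21) = 48,  a(22) = 16,  a(23) = 38,  a(24) = 29,  a(25) = 26,  a(26) = 25,  a(27) = 41,  a(28) = 30,  a(29) = 10,  a(30) = 36,  a(31) = 12,  a(32) = 4,  a(33) = 34,  a(34) = 44,  a(35) = 31,  a(36) = 43,  a(37) = 47,  a(38) = 32,  a(39) = 27,  a(40) = 9,  a(41) = 3,  a(42) = 1.
The sequence repeats with period 42.
So a(13240) = a(0 + ((13240-0) mod 42)) = a(10) = 37.

37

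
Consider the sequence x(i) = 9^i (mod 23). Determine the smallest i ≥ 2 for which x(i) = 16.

Listing terms: x(1) = 9,  x(2) = 12,  x(3) = 16,  x(4) = 6,  x(5) = 8,  x(6) = 3,  x(7) = 4,  x(8) = 13,  x(9) = 2,  x(10) = 18,  x(11) = 1,  x(12) = 9.
Since x(12) = x(1) = 9, the sequence is periodic with period 11.
The value 16 first appears (with i ≥ 2) at x(3).

3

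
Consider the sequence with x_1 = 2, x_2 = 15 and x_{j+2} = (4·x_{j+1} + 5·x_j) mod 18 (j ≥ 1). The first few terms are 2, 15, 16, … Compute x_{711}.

We have x_1 = 2,  x_2 = 15,  x_3 = 16,  x_4 = 13,  x_5 = 6,  x_6 = 17,  x_7 = 8,  x_8 = 9,  x_9 = 4,  x_{10} = 7,  x_{11} = 12,  x_{12} = 11,  x_{13} = 14,  x_{14} = 3,  x_{15} = 10,  x_{16} = 1,  x_{17} = 0,  x_{18} = 5,  x_{19} = 2,  x_{20} = 15.
Since (x_{19}, x_{20}) = (x_1, x_2) = (2, 15) (two consecutive terms determine the rest), the sequence is periodic with period 18.
(711 - 1) mod 18 = 8, so x_{711} = x_9 = 4.

4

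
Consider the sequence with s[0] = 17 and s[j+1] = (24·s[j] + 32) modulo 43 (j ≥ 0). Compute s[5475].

Computing terms: s[0] = 17,  s[1] = 10,  s[2] = 14,  s[3] = 24,  s[4] = 6,  s[5] = 4,  s[6] = 42,  s[7] = 8,  s[8] = 9,  s[9] = 33,  s[10] = 7,  s[11] = 28,  s[12] = 16,  s[13] = 29,  s[14] = 40,  s[15] = 3,  s[16] = 18,  s[17] = 34,  s[18] = 31,  s[19] = 2,  s[20] = 37,  s[21] = 17.
The sequence repeats with period 21.
So s[5475] = s[0 + ((5475-0) mod 21)] = s[15] = 3.

3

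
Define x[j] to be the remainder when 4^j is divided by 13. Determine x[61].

Computing terms: x[1] = 4,  x[2] = 3,  x[3] = 12,  x[4] = 9,  x[5] = 10,  x[6] = 1,  x[7] = 4.
The sequence repeats with period 6.
So x[61] = x[1 + ((61-1) mod 6)] = x[1] = 4.

4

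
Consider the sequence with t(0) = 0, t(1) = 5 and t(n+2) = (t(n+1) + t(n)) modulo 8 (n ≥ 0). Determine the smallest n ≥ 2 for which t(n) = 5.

2

Computing terms: t(0) = 0; t(1) = 5; t(2) = 5; t(3) = 2; t(4) = 7; t(5) = 1; t(6) = 0; t(7) = 1; t(8) = 1; t(9) = 2; t(10) = 3; t(11) = 5; t(12) = 0; t(13) = 5.
Since (t(12), t(13)) = (t(0), t(1)) = (0, 5) (two consecutive terms determine the rest), the sequence is periodic with period 12.
The value 5 first appears (with n ≥ 2) at t(2).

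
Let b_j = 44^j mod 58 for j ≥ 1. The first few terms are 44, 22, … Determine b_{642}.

4

b_1 = 44,  b_2 = 22,  b_3 = 40,  b_4 = 20,  b_5 = 10,  b_6 = 34,  b_7 = 46,  b_8 = 52,  b_9 = 26,  b_{10} = 42,  b_{11} = 50,  b_{12} = 54,  b_{13} = 56,  b_{14} = 28,  b_{15} = 14,  b_{16} = 36,  b_{17} = 18,  b_{18} = 38,  b_{19} = 48,  b_{20} = 24,  b_{21} = 12,  b_{22} = 6,  b_{23} = 32,  b_{24} = 16,  b_{25} = 8,  b_{26} = 4,  b_{27} = 2,  b_{28} = 30,  b_{29} = 44.
Since b_{29} = b_1 = 44, the sequence is periodic with period 28.
So b_{642} = b_{1 + ((642-1) mod 28)} = b_{26} = 4.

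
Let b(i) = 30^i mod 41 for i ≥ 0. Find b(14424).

37

We have b(0) = 1, b(1) = 30, b(2) = 39, b(3) = 22, b(4) = 4, b(5) = 38, b(6) = 33, b(7) = 6, b(8) = 16, b(9) = 29, b(10) = 9, b(11) = 24, b(12) = 23, b(13) = 34, b(14) = 36, b(15) = 14, b(16) = 10, b(17) = 13, b(18) = 21, b(19) = 15, b(20) = 40, b(21) = 11, b(22) = 2, b(23) = 19, b(24) = 37, b(25) = 3, b(26) = 8, b(27) = 35, b(28) = 25, b(29) = 12, b(30) = 32, b(31) = 17, b(32) = 18, b(33) = 7, b(34) = 5, b(35) = 27, b(36) = 31, b(37) = 28, b(38) = 20, b(39) = 26, b(40) = 1.
The sequence repeats with period 40.
(14424 - 0) mod 40 = 24, so b(14424) = b(24) = 37.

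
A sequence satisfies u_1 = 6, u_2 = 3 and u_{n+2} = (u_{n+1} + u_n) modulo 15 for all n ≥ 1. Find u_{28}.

12

We have u_1 = 6, u_2 = 3, u_3 = 9, u_4 = 12, u_5 = 6, u_6 = 3.
The sequence repeats with period 4.
(28 - 1) mod 4 = 3, so u_{28} = u_4 = 12.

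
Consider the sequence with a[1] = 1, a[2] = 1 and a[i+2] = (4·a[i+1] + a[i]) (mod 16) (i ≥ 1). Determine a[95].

a[1] = 1; a[2] = 1; a[3] = 5; a[4] = 5; a[5] = 9; a[6] = 9; a[7] = 13; a[8] = 13; a[9] = 1; a[10] = 1.
Since (a[9], a[10]) = (a[1], a[2]) = (1, 1) (two consecutive terms determine the rest), the sequence is periodic with period 8.
(95 - 1) mod 8 = 6, so a[95] = a[7] = 13.

13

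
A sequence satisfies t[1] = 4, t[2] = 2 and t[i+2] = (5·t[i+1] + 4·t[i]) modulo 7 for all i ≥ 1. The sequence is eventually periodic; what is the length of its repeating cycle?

We have t[1] = 4; t[2] = 2; t[3] = 5; t[4] = 5; t[5] = 3; t[6] = 0; t[7] = 5; t[8] = 4; t[9] = 5; t[10] = 6; t[11] = 1; t[12] = 1; t[13] = 2; t[14] = 0; t[15] = 1; t[16] = 5; t[17] = 1; t[18] = 4; t[19] = 3; t[20] = 3; t[21] = 6; t[22] = 0; t[23] = 3; t[24] = 1; t[25] = 3; t[26] = 5; t[27] = 2; t[28] = 2; t[29] = 4; t[30] = 0; t[31] = 2; t[32] = 3; t[33] = 2; t[34] = 1; t[35] = 6; t[36] = 6; t[37] = 5; t[38] = 0; t[39] = 6; t[40] = 2; t[41] = 6; t[42] = 3; t[43] = 4; t[44] = 4; t[45] = 1; t[46] = 0; t[47] = 4; t[48] = 6; t[49] = 4; t[50] = 2.
The sequence repeats with period 48.

48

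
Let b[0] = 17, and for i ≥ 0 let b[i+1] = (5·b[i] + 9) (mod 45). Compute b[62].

Computing terms: b[0] = 17,  b[1] = 4,  b[2] = 29,  b[3] = 19,  b[4] = 14,  b[5] = 34,  b[6] = 44,  b[7] = 4.
Since b[7] = b[1] = 4, the sequence is eventually periodic: after a pre-period of length 1 it cycles with period 6.
For i ≥ 1, b[i] depends only on (i - 1) mod 6. (62 - 1) mod 6 = 1, so b[62] = b[2] = 29.

29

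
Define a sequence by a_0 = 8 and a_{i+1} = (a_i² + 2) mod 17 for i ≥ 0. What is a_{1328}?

1

Listing terms: a_0 = 8, a_1 = 15, a_2 = 6, a_3 = 4, a_4 = 1, a_5 = 3, a_6 = 11, a_7 = 4.
Since a_7 = a_3 = 4, the sequence is eventually periodic: after a pre-period of length 3 it cycles with period 4.
For i ≥ 3, a_i depends only on (i - 3) mod 4. (1328 - 3) mod 4 = 1, so a_{1328} = a_4 = 1.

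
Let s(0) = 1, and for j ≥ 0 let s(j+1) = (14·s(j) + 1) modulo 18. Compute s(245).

We have s(0) = 1,  s(1) = 15,  s(2) = 13,  s(3) = 3,  s(4) = 7,  s(5) = 9,  s(6) = 1.
The sequence repeats with period 6.
(245 - 0) mod 6 = 5, so s(245) = s(5) = 9.

9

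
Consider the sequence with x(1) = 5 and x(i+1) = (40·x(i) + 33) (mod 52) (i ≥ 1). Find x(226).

Listing terms: x(1) = 5, x(2) = 25, x(3) = 45, x(4) = 13, x(5) = 33, x(6) = 1, x(7) = 21, x(8) = 41, x(9) = 9, x(10) = 29, x(11) = 49, x(12) = 17, x(13) = 37, x(14) = 5.
The sequence repeats with period 13.
(226 - 1) mod 13 = 4, so x(226) = x(5) = 33.

33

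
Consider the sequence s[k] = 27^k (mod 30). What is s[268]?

We have s[1] = 27,  s[2] = 9,  s[3] = 3,  s[4] = 21,  s[5] = 27.
Since s[5] = s[1] = 27, the sequence is periodic with period 4.
So s[268] = s[1 + ((268-1) mod 4)] = s[4] = 21.

21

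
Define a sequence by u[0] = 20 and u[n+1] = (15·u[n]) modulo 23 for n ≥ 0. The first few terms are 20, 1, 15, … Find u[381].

Computing terms: u[0] = 20, u[1] = 1, u[2] = 15, u[3] = 18, u[4] = 17, u[5] = 2, u[6] = 7, u[7] = 13, u[8] = 11, u[9] = 4, u[10] = 14, u[11] = 3, u[12] = 22, u[13] = 8, u[14] = 5, u[15] = 6, u[16] = 21, u[17] = 16, u[18] = 10, u[19] = 12, u[20] = 19, u[21] = 9, u[22] = 20.
Since u[22] = u[0] = 20, the sequence is periodic with period 22.
So u[381] = u[0 + ((381-0) mod 22)] = u[7] = 13.

13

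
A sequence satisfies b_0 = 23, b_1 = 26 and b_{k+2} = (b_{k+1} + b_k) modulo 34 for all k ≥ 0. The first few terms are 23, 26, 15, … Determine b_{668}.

Listing terms: b_0 = 23, b_1 = 26, b_2 = 15, b_3 = 7, b_4 = 22, b_5 = 29, b_6 = 17, b_7 = 12, b_8 = 29, b_9 = 7, b_{10} = 2, b_{11} = 9, b_{12} = 11, b_{13} = 20, b_{14} = 31, b_{15} = 17, b_{16} = 14, b_{17} = 31, b_{18} = 11, b_{19} = 8, b_{20} = 19, b_{21} = 27, b_{22} = 12, b_{23} = 5, b_{24} = 17, b_{25} = 22, b_{26} = 5, b_{27} = 27, b_{28} = 32, b_{29} = 25, b_{30} = 23, b_{31} = 14, b_{32} = 3, b_{33} = 17, b_{34} = 20, b_{35} = 3, b_{36} = 23, b_{37} = 26.
The sequence repeats with period 36.
So b_{668} = b_{0 + ((668-0) mod 36)} = b_{20} = 19.

19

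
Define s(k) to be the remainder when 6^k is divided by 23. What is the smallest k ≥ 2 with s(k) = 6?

12

s(1) = 6,  s(2) = 13,  s(3) = 9,  s(4) = 8,  s(5) = 2,  s(6) = 12,  s(7) = 3,  s(8) = 18,  s(9) = 16,  s(10) = 4,  s(11) = 1,  s(12) = 6.
Since s(12) = s(1) = 6, the sequence is periodic with period 11.
The value 6 next appears (with k ≥ 2) at s(12).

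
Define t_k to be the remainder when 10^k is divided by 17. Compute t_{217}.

7

Computing terms: t_0 = 1, t_1 = 10, t_2 = 15, t_3 = 14, t_4 = 4, t_5 = 6, t_6 = 9, t_7 = 5, t_8 = 16, t_9 = 7, t_{10} = 2, t_{11} = 3, t_{12} = 13, t_{13} = 11, t_{14} = 8, t_{15} = 12, t_{16} = 1.
The sequence repeats with period 16.
So t_{217} = t_{0 + ((217-0) mod 16)} = t_9 = 7.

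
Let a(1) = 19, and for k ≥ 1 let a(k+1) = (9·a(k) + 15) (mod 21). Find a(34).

We have a(1) = 19; a(2) = 18; a(3) = 9; a(4) = 12; a(5) = 18.
Since a(5) = a(2) = 18, the sequence is eventually periodic: after a pre-period of length 1 it cycles with period 3.
For k ≥ 2, a(k) depends only on (k - 2) mod 3. (34 - 2) mod 3 = 2, so a(34) = a(4) = 12.

12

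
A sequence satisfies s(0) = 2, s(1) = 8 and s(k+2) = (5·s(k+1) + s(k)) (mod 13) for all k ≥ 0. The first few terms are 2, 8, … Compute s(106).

Listing terms: s(0) = 2; s(1) = 8; s(2) = 3; s(3) = 10; s(4) = 1; s(5) = 2; s(6) = 11; s(7) = 5; s(8) = 10; s(9) = 3; s(10) = 12; s(11) = 11; s(12) = 2; s(13) = 8.
The sequence repeats with period 12.
So s(106) = s(0 + ((106-0) mod 12)) = s(10) = 12.

12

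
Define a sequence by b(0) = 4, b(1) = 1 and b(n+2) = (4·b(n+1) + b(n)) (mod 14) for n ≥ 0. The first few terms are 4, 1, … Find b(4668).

0

b(0) = 4; b(1) = 1; b(2) = 8; b(3) = 5; b(4) = 0; b(5) = 5; b(6) = 6; b(7) = 1; b(8) = 10; b(9) = 13; b(10) = 6; b(11) = 9; b(12) = 0; b(13) = 9; b(14) = 8; b(15) = 13; b(16) = 4; b(17) = 1.
Since (b(16), b(17)) = (b(0), b(1)) = (4, 1) (two consecutive terms determine the rest), the sequence is periodic with period 16.
(4668 - 0) mod 16 = 12, so b(4668) = b(12) = 0.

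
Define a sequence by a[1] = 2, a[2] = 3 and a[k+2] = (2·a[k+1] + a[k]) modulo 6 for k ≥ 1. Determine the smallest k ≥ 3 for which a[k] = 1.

4

Computing terms: a[1] = 2,  a[2] = 3,  a[3] = 2,  a[4] = 1,  a[5] = 4,  a[6] = 3,  a[7] = 4,  a[8] = 5,  a[9] = 2,  a[10] = 3.
The sequence repeats with period 8.
The value 1 first appears (with k ≥ 3) at a[4].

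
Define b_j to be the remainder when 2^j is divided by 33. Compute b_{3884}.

Computing terms: b_0 = 1,  b_1 = 2,  b_2 = 4,  b_3 = 8,  b_4 = 16,  b_5 = 32,  b_6 = 31,  b_7 = 29,  b_8 = 25,  b_9 = 17,  b_{10} = 1.
Since b_{10} = b_0 = 1, the sequence is periodic with period 10.
So b_{3884} = b_{0 + ((3884-0) mod 10)} = b_4 = 16.

16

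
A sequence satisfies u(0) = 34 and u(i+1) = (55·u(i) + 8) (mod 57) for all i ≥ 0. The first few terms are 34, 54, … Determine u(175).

48

Listing terms: u(0) = 34; u(1) = 54; u(2) = 14; u(3) = 37; u(4) = 48; u(5) = 26; u(6) = 13; u(7) = 39; u(8) = 44; u(9) = 34.
The sequence repeats with period 9.
So u(175) = u(0 + ((175-0) mod 9)) = u(4) = 48.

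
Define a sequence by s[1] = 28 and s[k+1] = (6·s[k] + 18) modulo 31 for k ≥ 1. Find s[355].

Listing terms: s[1] = 28, s[2] = 0, s[3] = 18, s[4] = 2, s[5] = 30, s[6] = 12, s[7] = 28.
The sequence repeats with period 6.
So s[355] = s[1 + ((355-1) mod 6)] = s[1] = 28.

28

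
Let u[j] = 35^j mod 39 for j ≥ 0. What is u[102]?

We have u[0] = 1, u[1] = 35, u[2] = 16, u[3] = 14, u[4] = 22, u[5] = 29, u[6] = 1.
The sequence repeats with period 6.
So u[102] = u[0 + ((102-0) mod 6)] = u[0] = 1.

1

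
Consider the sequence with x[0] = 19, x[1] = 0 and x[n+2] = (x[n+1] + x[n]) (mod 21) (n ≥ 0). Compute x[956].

Listing terms: x[0] = 19; x[1] = 0; x[2] = 19; x[3] = 19; x[4] = 17; x[5] = 15; x[6] = 11; x[7] = 5; x[8] = 16; x[9] = 0; x[10] = 16; x[11] = 16; x[12] = 11; x[13] = 6; x[14] = 17; x[15] = 2; x[16] = 19; x[17] = 0.
The sequence repeats with period 16.
So x[956] = x[0 + ((956-0) mod 16)] = x[12] = 11.

11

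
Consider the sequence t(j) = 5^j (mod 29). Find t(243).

22

t(1) = 5; t(2) = 25; t(3) = 9; t(4) = 16; t(5) = 22; t(6) = 23; t(7) = 28; t(8) = 24; t(9) = 4; t(10) = 20; t(11) = 13; t(12) = 7; t(13) = 6; t(14) = 1; t(15) = 5.
Since t(15) = t(1) = 5, the sequence is periodic with period 14.
So t(243) = t(1 + ((243-1) mod 14)) = t(5) = 22.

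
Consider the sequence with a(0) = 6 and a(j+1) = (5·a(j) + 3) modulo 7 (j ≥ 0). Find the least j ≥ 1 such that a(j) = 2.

Listing terms: a(0) = 6, a(1) = 5, a(2) = 0, a(3) = 3, a(4) = 4, a(5) = 2, a(6) = 6.
Since a(6) = a(0) = 6, the sequence is periodic with period 6.
The value 2 first appears (with j ≥ 1) at a(5).

5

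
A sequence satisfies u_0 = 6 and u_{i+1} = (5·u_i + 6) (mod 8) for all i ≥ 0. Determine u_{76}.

Listing terms: u_0 = 6, u_1 = 4, u_2 = 2, u_3 = 0, u_4 = 6.
Since u_4 = u_0 = 6, the sequence is periodic with period 4.
(76 - 0) mod 4 = 0, so u_{76} = u_0 = 6.

6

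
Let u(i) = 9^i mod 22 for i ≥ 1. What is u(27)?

Listing terms: u(1) = 9; u(2) = 15; u(3) = 3; u(4) = 5; u(5) = 1; u(6) = 9.
The sequence repeats with period 5.
(27 - 1) mod 5 = 1, so u(27) = u(2) = 15.

15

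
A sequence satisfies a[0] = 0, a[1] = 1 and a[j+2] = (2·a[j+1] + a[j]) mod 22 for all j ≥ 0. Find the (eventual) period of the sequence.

Computing terms: a[0] = 0, a[1] = 1, a[2] = 2, a[3] = 5, a[4] = 12, a[5] = 7, a[6] = 4, a[7] = 15, a[8] = 12, a[9] = 17, a[10] = 2, a[11] = 21, a[12] = 0, a[13] = 21, a[14] = 20, a[15] = 17, a[16] = 10, a[17] = 15, a[18] = 18, a[19] = 7, a[20] = 10, a[21] = 5, a[22] = 20, a[23] = 1, a[24] = 0, a[25] = 1.
The sequence repeats with period 24.

24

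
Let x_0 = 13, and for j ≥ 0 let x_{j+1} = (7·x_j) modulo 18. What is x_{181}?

1

We have x_0 = 13; x_1 = 1; x_2 = 7; x_3 = 13.
Since x_3 = x_0 = 13, the sequence is periodic with period 3.
(181 - 0) mod 3 = 1, so x_{181} = x_1 = 1.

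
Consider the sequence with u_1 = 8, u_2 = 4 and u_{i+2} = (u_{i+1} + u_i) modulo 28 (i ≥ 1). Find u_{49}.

Computing terms: u_1 = 8; u_2 = 4; u_3 = 12; u_4 = 16; u_5 = 0; u_6 = 16; u_7 = 16; u_8 = 4; u_9 = 20; u_{10} = 24; u_{11} = 16; u_{12} = 12; u_{13} = 0; u_{14} = 12; u_{15} = 12; u_{16} = 24; u_{17} = 8; u_{18} = 4.
The sequence repeats with period 16.
(49 - 1) mod 16 = 0, so u_{49} = u_1 = 8.

8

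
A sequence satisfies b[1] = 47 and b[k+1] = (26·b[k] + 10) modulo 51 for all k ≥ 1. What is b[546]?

Computing terms: b[1] = 47, b[2] = 8, b[3] = 14, b[4] = 17, b[5] = 44, b[6] = 32, b[7] = 26, b[8] = 23, b[9] = 47.
Since b[9] = b[1] = 47, the sequence is periodic with period 8.
(546 - 1) mod 8 = 1, so b[546] = b[2] = 8.

8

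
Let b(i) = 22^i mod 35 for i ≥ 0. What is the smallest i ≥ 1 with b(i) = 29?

2

We have b(0) = 1, b(1) = 22, b(2) = 29, b(3) = 8, b(4) = 1.
Since b(4) = b(0) = 1, the sequence is periodic with period 4.
The value 29 first appears (with i ≥ 1) at b(2).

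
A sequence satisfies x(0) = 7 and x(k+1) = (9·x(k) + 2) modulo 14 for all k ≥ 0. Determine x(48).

x(0) = 7, x(1) = 9, x(2) = 13, x(3) = 7.
The sequence repeats with period 3.
So x(48) = x(0 + ((48-0) mod 3)) = x(0) = 7.

7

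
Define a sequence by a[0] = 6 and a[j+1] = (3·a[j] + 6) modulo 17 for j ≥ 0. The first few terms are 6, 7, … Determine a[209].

7

We have a[0] = 6,  a[1] = 7,  a[2] = 10,  a[3] = 2,  a[4] = 12,  a[5] = 8,  a[6] = 13,  a[7] = 11,  a[8] = 5,  a[9] = 4,  a[10] = 1,  a[11] = 9,  a[12] = 16,  a[13] = 3,  a[14] = 15,  a[15] = 0,  a[16] = 6.
The sequence repeats with period 16.
(209 - 0) mod 16 = 1, so a[209] = a[1] = 7.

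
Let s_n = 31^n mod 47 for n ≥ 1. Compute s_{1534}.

s_1 = 31,  s_2 = 21,  s_3 = 40,  s_4 = 18,  s_5 = 41,  s_6 = 2,  s_7 = 15,  s_8 = 42,  s_9 = 33,  s_{10} = 36,  s_{11} = 35,  s_{12} = 4,  s_{13} = 30,  s_{14} = 37,  s_{15} = 19,  s_{16} = 25,  s_{17} = 23,  s_{18} = 8,  s_{19} = 13,  s_{20} = 27,  s_{21} = 38,  s_{22} = 3,  s_{23} = 46,  s_{24} = 16,  s_{25} = 26,  s_{26} = 7,  s_{27} = 29,  s_{28} = 6,  s_{29} = 45,  s_{30} = 32,  s_{31} = 5,  s_{32} = 14,  s_{33} = 11,  s_{34} = 12,  s_{35} = 43,  s_{36} = 17,  s_{37} = 10,  s_{38} = 28,  s_{39} = 22,  s_{40} = 24,  s_{41} = 39,  s_{42} = 34,  s_{43} = 20,  s_{44} = 9,  s_{45} = 44,  s_{46} = 1,  s_{47} = 31.
Since s_{47} = s_1 = 31, the sequence is periodic with period 46.
So s_{1534} = s_{1 + ((1534-1) mod 46)} = s_{16} = 25.

25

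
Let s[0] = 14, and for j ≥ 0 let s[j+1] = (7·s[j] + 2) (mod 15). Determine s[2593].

We have s[0] = 14,  s[1] = 10,  s[2] = 12,  s[3] = 11,  s[4] = 4,  s[5] = 0,  s[6] = 2,  s[7] = 1,  s[8] = 9,  s[9] = 5,  s[10] = 7,  s[11] = 6,  s[12] = 14.
Since s[12] = s[0] = 14, the sequence is periodic with period 12.
So s[2593] = s[0 + ((2593-0) mod 12)] = s[1] = 10.

10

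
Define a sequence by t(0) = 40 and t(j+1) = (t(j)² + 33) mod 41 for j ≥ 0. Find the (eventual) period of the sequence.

Computing terms: t(0) = 40,  t(1) = 34,  t(2) = 0,  t(3) = 33,  t(4) = 15,  t(5) = 12,  t(6) = 13,  t(7) = 38,  t(8) = 1,  t(9) = 34.
Since t(9) = t(1) = 34, the sequence is eventually periodic: after a pre-period of length 1 it cycles with period 8.

8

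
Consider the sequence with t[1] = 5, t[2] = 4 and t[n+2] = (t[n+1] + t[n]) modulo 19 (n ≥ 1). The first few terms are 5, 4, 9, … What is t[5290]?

We have t[1] = 5; t[2] = 4; t[3] = 9; t[4] = 13; t[5] = 3; t[6] = 16; t[7] = 0; t[8] = 16; t[9] = 16; t[10] = 13; t[11] = 10; t[12] = 4; t[13] = 14; t[14] = 18; t[15] = 13; t[16] = 12; t[17] = 6; t[18] = 18; t[19] = 5; t[20] = 4.
The sequence repeats with period 18.
So t[5290] = t[1 + ((5290-1) mod 18)] = t[16] = 12.

12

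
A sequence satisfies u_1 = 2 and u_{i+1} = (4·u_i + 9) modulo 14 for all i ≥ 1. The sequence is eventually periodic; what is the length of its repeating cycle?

Listing terms: u_1 = 2; u_2 = 3; u_3 = 7; u_4 = 9; u_5 = 3.
Since u_5 = u_2 = 3, the sequence is eventually periodic: after a pre-period of length 1 it cycles with period 3.

3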